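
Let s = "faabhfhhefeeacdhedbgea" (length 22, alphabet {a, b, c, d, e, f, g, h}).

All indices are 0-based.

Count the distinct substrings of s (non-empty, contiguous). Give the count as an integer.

rank | idx | suffix
   0 |  21 | a
   1 |   1 | aabhfhhefeeacdhedbgea
   2 |   2 | abhfhhefeeacdhedbgea
   3 |  12 | acdhedbgea
   4 |  18 | bgea
   5 |   3 | bhfhhefeeacdhedbgea
   6 |  13 | cdhedbgea
   7 |  17 | dbgea
   8 |  14 | dhedbgea
   9 |  20 | ea
  10 |  11 | eacdhedbgea
  11 |  16 | edbgea
  12 |  10 | eeacdhedbgea
  13 |   8 | efeeacdhedbgea
  14 |   0 | faabhfhhefeeacdhedbgea
  15 |   9 | feeacdhedbgea
  16 |   5 | fhhefeeacdhedbgea
  17 |  19 | gea
  18 |  15 | hedbgea
  19 |   7 | hefeeacdhedbgea
  20 |   4 | hfhhefeeacdhedbgea
  21 |   6 | hhefeeacdhedbgea

SA = [21, 1, 2, 12, 18, 3, 13, 17, 14, 20, 11, 16, 10, 8, 0, 9, 5, 19, 15, 7, 4, 6]
i: (SA[i-1],SA[i]) lcp shared
  1: (21,1) 1 'a'
  2: (1,2) 1 'a'
  3: (2,12) 1 'a'
  4: (12,18) 0 ''
  5: (18,3) 1 'b'
  6: (3,13) 0 ''
  7: (13,17) 0 ''
  8: (17,14) 1 'd'
  9: (14,20) 0 ''
  10: (20,11) 2 'ea'
  11: (11,16) 1 'e'
  12: (16,10) 1 'e'
  13: (10,8) 1 'e'
  14: (8,0) 0 ''
  15: (0,9) 1 'f'
  16: (9,5) 1 'f'
  17: (5,19) 0 ''
  18: (19,15) 0 ''
  19: (15,7) 2 'he'
  20: (7,4) 1 'h'
  21: (4,6) 1 'h'

n(n+1)/2 = 22·23/2 = 253
Σ LCP = 0 + 1 + 1 + 1 + 0 + 1 + 0 + 0 + 1 + 0 + 2 + 1 + 1 + 1 + 0 + 1 + 1 + 0 + 0 + 2 + 1 + 1 = 16
distinct = 253 − 16 = 237

237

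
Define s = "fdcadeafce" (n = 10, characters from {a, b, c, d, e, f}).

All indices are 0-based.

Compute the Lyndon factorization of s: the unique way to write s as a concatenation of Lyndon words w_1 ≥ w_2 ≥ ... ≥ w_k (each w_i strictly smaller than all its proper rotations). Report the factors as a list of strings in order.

emit factor 1: 'f' (i=0, period=1)
emit factor 2: 'd' (i=1, period=1)
emit factor 3: 'c' (i=2, period=1)
emit factor 4: 'adeafce' (i=3, period=7)

["f", "d", "c", "adeafce"]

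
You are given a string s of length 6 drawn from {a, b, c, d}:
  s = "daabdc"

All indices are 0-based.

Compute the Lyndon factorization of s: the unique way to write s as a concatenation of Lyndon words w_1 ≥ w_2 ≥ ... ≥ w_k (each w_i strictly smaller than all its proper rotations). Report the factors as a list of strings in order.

["d", "aabdc"]

emit factor 1: 'd' (i=0, period=1)
emit factor 2: 'aabdc' (i=1, period=5)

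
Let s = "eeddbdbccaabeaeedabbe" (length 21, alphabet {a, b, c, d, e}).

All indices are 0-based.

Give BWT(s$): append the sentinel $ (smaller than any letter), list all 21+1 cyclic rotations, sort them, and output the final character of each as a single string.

ecdaeaddbacbebdebbeea$

rank  rotation                last
    0  $eeddbdbccaabeaeedabbe  e
    1  aabeaeedabbe$eeddbdbcc  c
    2  abbe$eeddbdbccaabeaeed  d
    3  abeaeedabbe$eeddbdbcca  a
    4  aeedabbe$eeddbdbccaabe  e
    5  bbe$eeddbdbccaabeaeeda  a
    6  bccaabeaeedabbe$eeddbd  d
    7  bdbccaabeaeedabbe$eedd  d
    8  be$eeddbdbccaabeaeedab  b
    9  beaeedabbe$eeddbdbccaa  a
   10  caabeaeedabbe$eeddbdbc  c
   11  ccaabeaeedabbe$eeddbdb  b
   12  dabbe$eeddbdbccaabeaee  e
   13  dbccaabeaeedabbe$eeddb  b
   14  dbdbccaabeaeedabbe$eed  d
   15  ddbdbccaabeaeedabbe$ee  e
   16  e$eeddbdbccaabeaeedabb  b
   17  eaeedabbe$eeddbdbccaab  b
   18  edabbe$eeddbdbccaabeae  e
   19  eddbdbccaabeaeedabbe$e  e
   20  eedabbe$eeddbdbccaabea  a
   21  eeddbdbccaabeaeedabbe$  $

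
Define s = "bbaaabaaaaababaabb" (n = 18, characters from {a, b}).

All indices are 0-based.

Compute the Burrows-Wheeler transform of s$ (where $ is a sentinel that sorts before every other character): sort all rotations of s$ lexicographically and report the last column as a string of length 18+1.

bbabaaababaababaaa$

rank  rotation             last
    0  $bbaaabaaaaababaabb  b
    1  aaaaababaabb$bbaaab  b
    2  aaaababaabb$bbaaaba  a
    3  aaabaaaaababaabb$bb  b
    4  aaababaabb$bbaaabaa  a
    5  aabaaaaababaabb$bba  a
    6  aababaabb$bbaaabaaa  a
    7  aabb$bbaaabaaaaabab  b
    8  abaaaaababaabb$bbaa  a
    9  abaabb$bbaaabaaaaab  b
   10  ababaabb$bbaaabaaaa  a
   11  abb$bbaaabaaaaababa  a
   12  b$bbaaabaaaaababaab  b
   13  baaaaababaabb$bbaaa  a
   14  baaabaaaaababaabb$b  b
   15  baabb$bbaaabaaaaaba  a
   16  babaabb$bbaaabaaaaa  a
   17  bb$bbaaabaaaaababaa  a
   18  bbaaabaaaaababaabb$  $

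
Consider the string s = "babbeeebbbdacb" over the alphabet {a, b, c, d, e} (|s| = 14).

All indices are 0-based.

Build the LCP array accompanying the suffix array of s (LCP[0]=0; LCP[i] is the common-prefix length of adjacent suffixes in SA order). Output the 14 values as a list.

sorted suffixes:
  #0 SA[0]=1  'abbeeebbbdacb'
  #1 SA[1]=11  'acb'
  #2 SA[2]=13  'b'
  #3 SA[3]=0  'babbeeebbbdacb'
  #4 SA[4]=7  'bbbdacb'
  #5 SA[5]=8  'bbdacb'
  #6 SA[6]=2  'bbeeebbbdacb'
  #7 SA[7]=9  'bdacb'
  #8 SA[8]=3  'beeebbbdacb'
  #9 SA[9]=12  'cb'
  #10 SA[10]=10  'dacb'
  #11 SA[11]=6  'ebbbdacb'
  #12 SA[12]=5  'eebbbdacb'
  #13 SA[13]=4  'eeebbbdacb'

SA = [1, 11, 13, 0, 7, 8, 2, 9, 3, 12, 10, 6, 5, 4]
[i] adj suffixes → lcp
  [1] 1/11 → 1 ('a')
  [2] 11/13 → 0 ('')
  [3] 13/0 → 1 ('b')
  [4] 0/7 → 1 ('b')
  [5] 7/8 → 2 ('bb')
  [6] 8/2 → 2 ('bb')
  [7] 2/9 → 1 ('b')
  [8] 9/3 → 1 ('b')
  [9] 3/12 → 0 ('')
  [10] 12/10 → 0 ('')
  [11] 10/6 → 0 ('')
  [12] 6/5 → 1 ('e')
  [13] 5/4 → 2 ('ee')

[0, 1, 0, 1, 1, 2, 2, 1, 1, 0, 0, 0, 1, 2]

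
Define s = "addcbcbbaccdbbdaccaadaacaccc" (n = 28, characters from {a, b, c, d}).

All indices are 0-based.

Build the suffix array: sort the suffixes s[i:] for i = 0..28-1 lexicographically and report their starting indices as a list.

[21, 18, 22, 15, 24, 8, 19, 0, 7, 6, 12, 4, 13, 27, 17, 23, 5, 3, 26, 16, 25, 9, 10, 20, 14, 11, 2, 1]

rank | idx | suffix
   0 |  21 | aacaccc
   1 |  18 | aadaacaccc
   2 |  22 | acaccc
   3 |  15 | accaadaacaccc
   4 |  24 | accc
   5 |   8 | accdbbdaccaadaacaccc
   6 |  19 | adaacaccc
   7 |   0 | addcbcbbaccdbbdaccaadaacaccc
   8 |   7 | baccdbbdaccaadaacaccc
   9 |   6 | bbaccdbbdaccaadaacaccc
  10 |  12 | bbdaccaadaacaccc
  11 |   4 | bcbbaccdbbdaccaadaacaccc
  12 |  13 | bdaccaadaacaccc
  13 |  27 | c
  14 |  17 | caadaacaccc
  15 |  23 | caccc
  16 |   5 | cbbaccdbbdaccaadaacaccc
  17 |   3 | cbcbbaccdbbdaccaadaacaccc
  18 |  26 | cc
  19 |  16 | ccaadaacaccc
  20 |  25 | ccc
  21 |   9 | ccdbbdaccaadaacaccc
  22 |  10 | cdbbdaccaadaacaccc
  23 |  20 | daacaccc
  24 |  14 | daccaadaacaccc
  25 |  11 | dbbdaccaadaacaccc
  26 |   2 | dcbcbbaccdbbdaccaadaacaccc
  27 |   1 | ddcbcbbaccdbbdaccaadaacaccc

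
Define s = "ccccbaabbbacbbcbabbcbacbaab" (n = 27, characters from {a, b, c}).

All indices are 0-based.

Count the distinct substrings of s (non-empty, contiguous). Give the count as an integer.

318

rank→(start, suffix):
  0 → (24, 'aab')
  1 → (5, 'aabbbacbbcbabbcbacbaab')
  2 → (25, 'ab')
  3 → (6, 'abbbacbbcbabbcbacbaab')
  4 → (16, 'abbcbacbaab')
  5 → (21, 'acbaab')
  6 → (10, 'acbbcbabbcbacbaab')
  7 → (26, 'b')
  8 → (23, 'baab')
  9 → (4, 'baabbbacbbcbabbcbacbaab')
  10 → (15, 'babbcbacbaab')
  11 → (20, 'bacbaab')
  12 → (9, 'bacbbcbabbcbacbaab')
  13 → (8, 'bbacbbcbabbcbacbaab')
  14 → (7, 'bbbacbbcbabbcbacbaab')
  15 → (12, 'bbcbabbcbacbaab')
  16 → (17, 'bbcbacbaab')
  17 → (13, 'bcbabbcbacbaab')
  18 → (18, 'bcbacbaab')
  19 → (22, 'cbaab')
  20 → (3, 'cbaabbbacbbcbabbcbacbaab')
  21 → (14, 'cbabbcbacbaab')
  22 → (19, 'cbacbaab')
  23 → (11, 'cbbcbabbcbacbaab')
  24 → (2, 'ccbaabbbacbbcbabbcbacbaab')
  25 → (1, 'cccbaabbbacbbcbabbcbacbaab')
  26 → (0, 'ccccbaabbbacbbcbabbcbacbaab')

SA = [24, 5, 25, 6, 16, 21, 10, 26, 23, 4, 15, 20, 9, 8, 7, 12, 17, 13, 18, 22, 3, 14, 19, 11, 2, 1, 0]
[i] adj suffixes → lcp
  [1] 24/5 → 3 ('aab')
  [2] 5/25 → 1 ('a')
  [3] 25/6 → 2 ('ab')
  [4] 6/16 → 3 ('abb')
  [5] 16/21 → 1 ('a')
  [6] 21/10 → 3 ('acb')
  [7] 10/26 → 0 ('')
  [8] 26/23 → 1 ('b')
  [9] 23/4 → 4 ('baab')
  [10] 4/15 → 2 ('ba')
  [11] 15/20 → 2 ('ba')
  [12] 20/9 → 4 ('bacb')
  [13] 9/8 → 1 ('b')
  [14] 8/7 → 2 ('bb')
  [15] 7/12 → 2 ('bb')
  [16] 12/17 → 5 ('bbcba')
  [17] 17/13 → 1 ('b')
  [18] 13/18 → 4 ('bcba')
  [19] 18/22 → 0 ('')
  [20] 22/3 → 5 ('cbaab')
  [21] 3/14 → 3 ('cba')
  [22] 14/19 → 3 ('cba')
  [23] 19/11 → 2 ('cb')
  [24] 11/2 → 1 ('c')
  [25] 2/1 → 2 ('cc')
  [26] 1/0 → 3 ('ccc')

n(n+1)/2 = 27·28/2 = 378
Σ LCP = 0 + 3 + 1 + 2 + 3 + 1 + 3 + 0 + 1 + 4 + 2 + 2 + 4 + 1 + 2 + 2 + 5 + 1 + 4 + 0 + 5 + 3 + 3 + 2 + 1 + 2 + 3 = 60
distinct = 378 − 60 = 318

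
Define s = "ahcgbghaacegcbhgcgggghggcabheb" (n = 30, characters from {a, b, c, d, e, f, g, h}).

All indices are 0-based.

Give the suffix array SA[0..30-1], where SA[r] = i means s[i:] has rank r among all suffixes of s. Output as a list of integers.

[7, 25, 8, 0, 29, 4, 26, 13, 24, 12, 9, 2, 16, 28, 10, 3, 23, 11, 15, 22, 17, 18, 19, 5, 20, 6, 1, 27, 14, 21]

rank→(start, suffix):
  0 → (7, 'aacegcbhgcgggghggcabheb')
  1 → (25, 'abheb')
  2 → (8, 'acegcbhgcgggghggcabheb')
  3 → (0, 'ahcgbghaacegcbhgcgggghggcabheb')
  4 → (29, 'b')
  5 → (4, 'bghaacegcbhgcgggghggcabheb')
  6 → (26, 'bheb')
  7 → (13, 'bhgcgggghggcabheb')
  8 → (24, 'cabheb')
  9 → (12, 'cbhgcgggghggcabheb')
  10 → (9, 'cegcbhgcgggghggcabheb')
  11 → (2, 'cgbghaacegcbhgcgggghggcabheb')
  12 → (16, 'cgggghggcabheb')
  13 → (28, 'eb')
  14 → (10, 'egcbhgcgggghggcabheb')
  15 → (3, 'gbghaacegcbhgcgggghggcabheb')
  16 → (23, 'gcabheb')
  17 → (11, 'gcbhgcgggghggcabheb')
  18 → (15, 'gcgggghggcabheb')
  19 → (22, 'ggcabheb')
  20 → (17, 'gggghggcabheb')
  21 → (18, 'ggghggcabheb')
  22 → (19, 'gghggcabheb')
  23 → (5, 'ghaacegcbhgcgggghggcabheb')
  24 → (20, 'ghggcabheb')
  25 → (6, 'haacegcbhgcgggghggcabheb')
  26 → (1, 'hcgbghaacegcbhgcgggghggcabheb')
  27 → (27, 'heb')
  28 → (14, 'hgcgggghggcabheb')
  29 → (21, 'hggcabheb')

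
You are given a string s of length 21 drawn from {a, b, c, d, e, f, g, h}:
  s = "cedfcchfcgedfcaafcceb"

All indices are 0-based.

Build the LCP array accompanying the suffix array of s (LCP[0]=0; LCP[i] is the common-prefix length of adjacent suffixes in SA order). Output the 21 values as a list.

rank→(start, suffix):
  0 → (14, 'aafcceb')
  1 → (15, 'afcceb')
  2 → (20, 'b')
  3 → (13, 'caafcceb')
  4 → (17, 'cceb')
  5 → (4, 'cchfcgedfcaafcceb')
  6 → (18, 'ceb')
  7 → (0, 'cedfcchfcgedfcaafcceb')
  8 → (8, 'cgedfcaafcceb')
  9 → (5, 'chfcgedfcaafcceb')
  10 → (11, 'dfcaafcceb')
  11 → (2, 'dfcchfcgedfcaafcceb')
  12 → (19, 'eb')
  13 → (10, 'edfcaafcceb')
  14 → (1, 'edfcchfcgedfcaafcceb')
  15 → (12, 'fcaafcceb')
  16 → (16, 'fcceb')
  17 → (3, 'fcchfcgedfcaafcceb')
  18 → (7, 'fcgedfcaafcceb')
  19 → (9, 'gedfcaafcceb')
  20 → (6, 'hfcgedfcaafcceb')

SA = [14, 15, 20, 13, 17, 4, 18, 0, 8, 5, 11, 2, 19, 10, 1, 12, 16, 3, 7, 9, 6]
[i] adj suffixes → lcp
  [1] 14/15 → 1 ('a')
  [2] 15/20 → 0 ('')
  [3] 20/13 → 0 ('')
  [4] 13/17 → 1 ('c')
  [5] 17/4 → 2 ('cc')
  [6] 4/18 → 1 ('c')
  [7] 18/0 → 2 ('ce')
  [8] 0/8 → 1 ('c')
  [9] 8/5 → 1 ('c')
  [10] 5/11 → 0 ('')
  [11] 11/2 → 3 ('dfc')
  [12] 2/19 → 0 ('')
  [13] 19/10 → 1 ('e')
  [14] 10/1 → 4 ('edfc')
  [15] 1/12 → 0 ('')
  [16] 12/16 → 2 ('fc')
  [17] 16/3 → 3 ('fcc')
  [18] 3/7 → 2 ('fc')
  [19] 7/9 → 0 ('')
  [20] 9/6 → 0 ('')

[0, 1, 0, 0, 1, 2, 1, 2, 1, 1, 0, 3, 0, 1, 4, 0, 2, 3, 2, 0, 0]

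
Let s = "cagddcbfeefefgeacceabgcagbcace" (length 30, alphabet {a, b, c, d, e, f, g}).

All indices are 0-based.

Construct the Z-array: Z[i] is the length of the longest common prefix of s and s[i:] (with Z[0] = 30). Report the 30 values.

Z[0]=30
i=1: outside box; Z[1]=0
i=2: outside box; Z[2]=0
i=3: outside box; Z[3]=0
i=4: outside box; Z[4]=0
i=5: outside box; Z[5]=1 scan→box=[5,6)
i=6: outside box; Z[6]=0
i=7: outside box; Z[7]=0
i=8: outside box; Z[8]=0
i=9: outside box; Z[9]=0
i=10: outside box; Z[10]=0
i=11: outside box; Z[11]=0
i=12: outside box; Z[12]=0
i=13: outside box; Z[13]=0
i=14: outside box; Z[14]=0
i=15: outside box; Z[15]=0
i=16: outside box; Z[16]=1 scan→box=[16,17)
i=17: outside box; Z[17]=1 scan→box=[17,18)
i=18: outside box; Z[18]=0
i=19: outside box; Z[19]=0
i=20: outside box; Z[20]=0
i=21: outside box; Z[21]=0
i=22: outside box; Z[22]=3 scan→box=[22,25)
i=23: min(r-i=2, Z[1]=0)=0; Z[23]=0
i=24: min(r-i=1, Z[2]=0)=0; Z[24]=0
i=25: outside box; Z[25]=0
i=26: outside box; Z[26]=2 scan→box=[26,28)
i=27: min(r-i=1, Z[1]=0)=0; Z[27]=0
i=28: outside box; Z[28]=1 scan→box=[28,29)
i=29: outside box; Z[29]=0

[30, 0, 0, 0, 0, 1, 0, 0, 0, 0, 0, 0, 0, 0, 0, 0, 1, 1, 0, 0, 0, 0, 3, 0, 0, 0, 2, 0, 1, 0]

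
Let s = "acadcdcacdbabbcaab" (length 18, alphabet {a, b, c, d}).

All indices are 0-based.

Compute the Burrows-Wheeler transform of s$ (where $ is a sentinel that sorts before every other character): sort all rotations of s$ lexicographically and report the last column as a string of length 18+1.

bcab$ccadabbdaadcca

rank  rotation             last
    0  $acadcdcacdbabbcaab  b
    1  aab$acadcdcacdbabbc  c
    2  ab$acadcdcacdbabbca  a
    3  abbcaab$acadcdcacdb  b
    4  acadcdcacdbabbcaab$  $
    5  acdbabbcaab$acadcdc  c
    6  adcdcacdbabbcaab$ac  c
    7  b$acadcdcacdbabbcaa  a
    8  babbcaab$acadcdcacd  d
    9  bbcaab$acadcdcacdba  a
   10  bcaab$acadcdcacdbab  b
   11  caab$acadcdcacdbabb  b
   12  cacdbabbcaab$acadcd  d
   13  cadcdcacdbabbcaab$a  a
   14  cdbabbcaab$acadcdca  a
   15  cdcacdbabbcaab$acad  d
   16  dbabbcaab$acadcdcac  c
   17  dcacdbabbcaab$acadc  c
   18  dcdcacdbabbcaab$aca  a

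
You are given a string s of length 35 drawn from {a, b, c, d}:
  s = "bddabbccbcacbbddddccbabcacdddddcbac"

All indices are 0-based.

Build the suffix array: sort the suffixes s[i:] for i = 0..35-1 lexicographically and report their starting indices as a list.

rank | idx | suffix
   0 |   3 | abbccbcacbbddddccbabcacdddddcbac
   1 |  21 | abcacdddddcbac
   2 |  33 | ac
   3 |  10 | acbbddddccbabcacdddddcbac
   4 |  24 | acdddddcbac
   5 |  20 | babcacdddddcbac
   6 |  32 | bac
   7 |   4 | bbccbcacbbddddccbabcacdddddcbac
   8 |  12 | bbddddccbabcacdddddcbac
   9 |   8 | bcacbbddddccbabcacdddddcbac
  10 |  22 | bcacdddddcbac
  11 |   5 | bccbcacbbddddccbabcacdddddcbac
  12 |   0 | bddabbccbcacbbddddccbabcacdddddcbac
  13 |  13 | bddddccbabcacdddddcbac
  14 |  34 | c
  15 |   9 | cacbbddddccbabcacdddddcbac
  16 |  23 | cacdddddcbac
  17 |  19 | cbabcacdddddcbac
  18 |  31 | cbac
  19 |  11 | cbbddddccbabcacdddddcbac
  20 |   7 | cbcacbbddddccbabcacdddddcbac
  21 |  18 | ccbabcacdddddcbac
  22 |   6 | ccbcacbbddddccbabcacdddddcbac
  23 |  25 | cdddddcbac
  24 |   2 | dabbccbcacbbddddccbabcacdddddcbac
  25 |  30 | dcbac
  26 |  17 | dccbabcacdddddcbac
  27 |   1 | ddabbccbcacbbddddccbabcacdddddcbac
  28 |  29 | ddcbac
  29 |  16 | ddccbabcacdddddcbac
  30 |  28 | dddcbac
  31 |  15 | dddccbabcacdddddcbac
  32 |  27 | ddddcbac
  33 |  14 | ddddccbabcacdddddcbac
  34 |  26 | dddddcbac

[3, 21, 33, 10, 24, 20, 32, 4, 12, 8, 22, 5, 0, 13, 34, 9, 23, 19, 31, 11, 7, 18, 6, 25, 2, 30, 17, 1, 29, 16, 28, 15, 27, 14, 26]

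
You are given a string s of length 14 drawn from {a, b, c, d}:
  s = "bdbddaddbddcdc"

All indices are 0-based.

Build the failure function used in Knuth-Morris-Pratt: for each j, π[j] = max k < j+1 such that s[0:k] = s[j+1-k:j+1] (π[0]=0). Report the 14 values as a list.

π[0] = 0
j=1 s[j]='d': π[1]=0 (border '')
j=2 s[j]='b': π[2]=1 (border 'b')
j=3 s[j]='d': π[3]=2 (border 'bd')
j=4 s[j]='d': k: 2→0; π[4]=0 (border '')
j=5 s[j]='a': π[5]=0 (border '')
j=6 s[j]='d': π[6]=0 (border '')
j=7 s[j]='d': π[7]=0 (border '')
j=8 s[j]='b': π[8]=1 (border 'b')
j=9 s[j]='d': π[9]=2 (border 'bd')
j=10 s[j]='d': k: 2→0; π[10]=0 (border '')
j=11 s[j]='c': π[11]=0 (border '')
j=12 s[j]='d': π[12]=0 (border '')
j=13 s[j]='c': π[13]=0 (border '')

[0, 0, 1, 2, 0, 0, 0, 0, 1, 2, 0, 0, 0, 0]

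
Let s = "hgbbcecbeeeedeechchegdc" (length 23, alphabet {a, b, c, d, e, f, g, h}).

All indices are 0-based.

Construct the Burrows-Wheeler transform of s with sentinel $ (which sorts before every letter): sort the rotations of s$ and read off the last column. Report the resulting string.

rank  rotation                  last
    0  $hgbbcecbeeeedeechchegdc  c
    1  bbcecbeeeedeechchegdc$hg  g
    2  bcecbeeeedeechchegdc$hgb  b
    3  beeeedeechchegdc$hgbbcec  c
    4  c$hgbbcecbeeeedeechchegd  d
    5  cbeeeedeechchegdc$hgbbce  e
    6  cecbeeeedeechchegdc$hgbb  b
    7  chchegdc$hgbbcecbeeeedee  e
    8  chegdc$hgbbcecbeeeedeech  h
    9  dc$hgbbcecbeeeedeechcheg  g
   10  deechchegdc$hgbbcecbeeee  e
   11  ecbeeeedeechchegdc$hgbbc  c
   12  echchegdc$hgbbcecbeeeede  e
   13  edeechchegdc$hgbbcecbeee  e
   14  eechchegdc$hgbbcecbeeeed  d
   15  eedeechchegdc$hgbbcecbee  e
   16  eeedeechchegdc$hgbbcecbe  e
   17  eeeedeechchegdc$hgbbcecb  b
   18  egdc$hgbbcecbeeeedeechch  h
   19  gbbcecbeeeedeechchegdc$h  h
   20  gdc$hgbbcecbeeeedeechche  e
   21  hchegdc$hgbbcecbeeeedeec  c
   22  hegdc$hgbbcecbeeeedeechc  c
   23  hgbbcecbeeeedeechchegdc$  $

cgbcdebehgeceedeebhhecc$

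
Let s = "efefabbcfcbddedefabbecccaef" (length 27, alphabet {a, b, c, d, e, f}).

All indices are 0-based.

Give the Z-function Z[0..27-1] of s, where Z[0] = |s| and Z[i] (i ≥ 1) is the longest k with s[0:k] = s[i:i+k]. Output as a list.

[27, 0, 2, 0, 0, 0, 0, 0, 0, 0, 0, 0, 0, 1, 0, 2, 0, 0, 0, 0, 1, 0, 0, 0, 0, 2, 0]

Z[0]=27
i=1: fresh scan; Z[1]=0
i=2: fresh scan; Z[2]=2 extend→box=[2,4)
i=3: min(r-i=1, Z[1]=0)=0; Z[3]=0
i=4: fresh scan; Z[4]=0
i=5: fresh scan; Z[5]=0
i=6: fresh scan; Z[6]=0
i=7: fresh scan; Z[7]=0
i=8: fresh scan; Z[8]=0
i=9: fresh scan; Z[9]=0
i=10: fresh scan; Z[10]=0
i=11: fresh scan; Z[11]=0
i=12: fresh scan; Z[12]=0
i=13: fresh scan; Z[13]=1 extend→box=[13,14)
i=14: fresh scan; Z[14]=0
i=15: fresh scan; Z[15]=2 extend→box=[15,17)
i=16: min(r-i=1, Z[1]=0)=0; Z[16]=0
i=17: fresh scan; Z[17]=0
i=18: fresh scan; Z[18]=0
i=19: fresh scan; Z[19]=0
i=20: fresh scan; Z[20]=1 extend→box=[20,21)
i=21: fresh scan; Z[21]=0
i=22: fresh scan; Z[22]=0
i=23: fresh scan; Z[23]=0
i=24: fresh scan; Z[24]=0
i=25: fresh scan; Z[25]=2 extend→box=[25,27)
i=26: min(r-i=1, Z[1]=0)=0; Z[26]=0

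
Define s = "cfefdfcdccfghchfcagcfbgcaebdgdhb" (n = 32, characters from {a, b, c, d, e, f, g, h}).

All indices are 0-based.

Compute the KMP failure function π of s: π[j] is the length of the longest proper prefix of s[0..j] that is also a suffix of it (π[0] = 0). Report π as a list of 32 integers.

π[0] = 0
j=1 s[j]='f': π[1]=0 (border '')
j=2 s[j]='e': π[2]=0 (border '')
j=3 s[j]='f': π[3]=0 (border '')
j=4 s[j]='d': π[4]=0 (border '')
j=5 s[j]='f': π[5]=0 (border '')
j=6 s[j]='c': π[6]=1 (border 'c')
j=7 s[j]='d': k: 1→0; π[7]=0 (border '')
j=8 s[j]='c': π[8]=1 (border 'c')
j=9 s[j]='c': k: 1→0; π[9]=1 (border 'c')
j=10 s[j]='f': π[10]=2 (border 'cf')
j=11 s[j]='g': k: 2→0; π[11]=0 (border '')
j=12 s[j]='h': π[12]=0 (border '')
j=13 s[j]='c': π[13]=1 (border 'c')
j=14 s[j]='h': k: 1→0; π[14]=0 (border '')
j=15 s[j]='f': π[15]=0 (border '')
j=16 s[j]='c': π[16]=1 (border 'c')
j=17 s[j]='a': k: 1→0; π[17]=0 (border '')
j=18 s[j]='g': π[18]=0 (border '')
j=19 s[j]='c': π[19]=1 (border 'c')
j=20 s[j]='f': π[20]=2 (border 'cf')
j=21 s[j]='b': k: 2→0; π[21]=0 (border '')
j=22 s[j]='g': π[22]=0 (border '')
j=23 s[j]='c': π[23]=1 (border 'c')
j=24 s[j]='a': k: 1→0; π[24]=0 (border '')
j=25 s[j]='e': π[25]=0 (border '')
j=26 s[j]='b': π[26]=0 (border '')
j=27 s[j]='d': π[27]=0 (border '')
j=28 s[j]='g': π[28]=0 (border '')
j=29 s[j]='d': π[29]=0 (border '')
j=30 s[j]='h': π[30]=0 (border '')
j=31 s[j]='b': π[31]=0 (border '')

[0, 0, 0, 0, 0, 0, 1, 0, 1, 1, 2, 0, 0, 1, 0, 0, 1, 0, 0, 1, 2, 0, 0, 1, 0, 0, 0, 0, 0, 0, 0, 0]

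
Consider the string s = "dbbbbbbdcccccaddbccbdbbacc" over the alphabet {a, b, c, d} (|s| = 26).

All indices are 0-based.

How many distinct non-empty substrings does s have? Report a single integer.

306

rank→(start, suffix):
  0 → (23, 'acc')
  1 → (13, 'addbccbdbbacc')
  2 → (22, 'bacc')
  3 → (21, 'bbacc')
  4 → (1, 'bbbbbbdcccccaddbccbdbbacc')
  5 → (2, 'bbbbbdcccccaddbccbdbbacc')
  6 → (3, 'bbbbdcccccaddbccbdbbacc')
  7 → (4, 'bbbdcccccaddbccbdbbacc')
  8 → (5, 'bbdcccccaddbccbdbbacc')
  9 → (16, 'bccbdbbacc')
  10 → (19, 'bdbbacc')
  11 → (6, 'bdcccccaddbccbdbbacc')
  12 → (25, 'c')
  13 → (12, 'caddbccbdbbacc')
  14 → (18, 'cbdbbacc')
  15 → (24, 'cc')
  16 → (11, 'ccaddbccbdbbacc')
  17 → (17, 'ccbdbbacc')
  18 → (10, 'cccaddbccbdbbacc')
  19 → (9, 'ccccaddbccbdbbacc')
  20 → (8, 'cccccaddbccbdbbacc')
  21 → (20, 'dbbacc')
  22 → (0, 'dbbbbbbdcccccaddbccbdbbacc')
  23 → (15, 'dbccbdbbacc')
  24 → (7, 'dcccccaddbccbdbbacc')
  25 → (14, 'ddbccbdbbacc')

SA = [23, 13, 22, 21, 1, 2, 3, 4, 5, 16, 19, 6, 25, 12, 18, 24, 11, 17, 10, 9, 8, 20, 0, 15, 7, 14]
rank  pair      lcp
   1  s[23:],s[13:]  1  'a'
   2  s[13:],s[22:]  0  ''
   3  s[22:],s[21:]  1  'b'
   4  s[21:],s[1:]  2  'bb'
   5  s[1:],s[2:]  5  'bbbbb'
   6  s[2:],s[3:]  4  'bbbb'
   7  s[3:],s[4:]  3  'bbb'
   8  s[4:],s[5:]  2  'bb'
   9  s[5:],s[16:]  1  'b'
  10  s[16:],s[19:]  1  'b'
  11  s[19:],s[6:]  2  'bd'
  12  s[6:],s[25:]  0  ''
  13  s[25:],s[12:]  1  'c'
  14  s[12:],s[18:]  1  'c'
  15  s[18:],s[24:]  1  'c'
  16  s[24:],s[11:]  2  'cc'
  17  s[11:],s[17:]  2  'cc'
  18  s[17:],s[10:]  2  'cc'
  19  s[10:],s[9:]  3  'ccc'
  20  s[9:],s[8:]  4  'cccc'
  21  s[8:],s[20:]  0  ''
  22  s[20:],s[0:]  3  'dbb'
  23  s[0:],s[15:]  2  'db'
  24  s[15:],s[7:]  1  'd'
  25  s[7:],s[14:]  1  'd'

n(n+1)/2 = 26·27/2 = 351
Σ LCP = 0 + 1 + 0 + 1 + 2 + 5 + 4 + 3 + 2 + 1 + 1 + 2 + 0 + 1 + 1 + 1 + 2 + 2 + 2 + 3 + 4 + 0 + 3 + 2 + 1 + 1 = 45
distinct = 351 − 45 = 306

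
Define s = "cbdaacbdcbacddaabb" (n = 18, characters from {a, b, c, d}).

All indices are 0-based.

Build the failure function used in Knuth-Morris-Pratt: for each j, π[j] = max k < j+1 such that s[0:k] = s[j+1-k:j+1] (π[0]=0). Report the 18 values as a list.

[0, 0, 0, 0, 0, 1, 2, 3, 1, 2, 0, 1, 0, 0, 0, 0, 0, 0]

π[0] = 0
j=1 s[j]='b': π[1]=0 (border '')
j=2 s[j]='d': π[2]=0 (border '')
j=3 s[j]='a': π[3]=0 (border '')
j=4 s[j]='a': π[4]=0 (border '')
j=5 s[j]='c': π[5]=1 (border 'c')
j=6 s[j]='b': π[6]=2 (border 'cb')
j=7 s[j]='d': π[7]=3 (border 'cbd')
j=8 s[j]='c': k: 3→0; π[8]=1 (border 'c')
j=9 s[j]='b': π[9]=2 (border 'cb')
j=10 s[j]='a': k: 2→0; π[10]=0 (border '')
j=11 s[j]='c': π[11]=1 (border 'c')
j=12 s[j]='d': k: 1→0; π[12]=0 (border '')
j=13 s[j]='d': π[13]=0 (border '')
j=14 s[j]='a': π[14]=0 (border '')
j=15 s[j]='a': π[15]=0 (border '')
j=16 s[j]='b': π[16]=0 (border '')
j=17 s[j]='b': π[17]=0 (border '')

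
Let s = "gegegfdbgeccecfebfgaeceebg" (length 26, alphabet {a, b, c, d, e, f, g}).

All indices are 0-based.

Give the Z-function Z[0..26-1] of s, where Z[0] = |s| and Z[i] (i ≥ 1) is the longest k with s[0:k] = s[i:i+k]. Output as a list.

[26, 0, 3, 0, 1, 0, 0, 0, 2, 0, 0, 0, 0, 0, 0, 0, 0, 0, 1, 0, 0, 0, 0, 0, 0, 1]

Z[0]=26
i=1: fresh scan; Z[1]=0
i=2: fresh scan; Z[2]=3 grow→box=[2,5)
i=3: min(r-i=2, Z[1]=0)=0; Z[3]=0
i=4: min(r-i=1, Z[2]=3)=1; Z[4]=1
i=5: fresh scan; Z[5]=0
i=6: fresh scan; Z[6]=0
i=7: fresh scan; Z[7]=0
i=8: fresh scan; Z[8]=2 grow→box=[8,10)
i=9: min(r-i=1, Z[1]=0)=0; Z[9]=0
i=10: fresh scan; Z[10]=0
i=11: fresh scan; Z[11]=0
i=12: fresh scan; Z[12]=0
i=13: fresh scan; Z[13]=0
i=14: fresh scan; Z[14]=0
i=15: fresh scan; Z[15]=0
i=16: fresh scan; Z[16]=0
i=17: fresh scan; Z[17]=0
i=18: fresh scan; Z[18]=1 grow→box=[18,19)
i=19: fresh scan; Z[19]=0
i=20: fresh scan; Z[20]=0
i=21: fresh scan; Z[21]=0
i=22: fresh scan; Z[22]=0
i=23: fresh scan; Z[23]=0
i=24: fresh scan; Z[24]=0
i=25: fresh scan; Z[25]=1 grow→box=[25,26)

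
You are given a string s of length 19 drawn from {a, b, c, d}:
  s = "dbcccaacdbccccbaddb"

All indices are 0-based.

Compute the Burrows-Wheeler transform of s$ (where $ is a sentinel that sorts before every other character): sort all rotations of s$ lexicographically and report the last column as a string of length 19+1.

bcabdcddccccbcbad$ca

rank  rotation              last
    0  $dbcccaacdbccccbaddb  b
    1  aacdbccccbaddb$dbccc  c
    2  acdbccccbaddb$dbccca  a
    3  addb$dbcccaacdbccccb  b
    4  b$dbcccaacdbccccbadd  d
    5  baddb$dbcccaacdbcccc  c
    6  bcccaacdbccccbaddb$d  d
    7  bccccbaddb$dbcccaacd  d
    8  caacdbccccbaddb$dbcc  c
    9  cbaddb$dbcccaacdbccc  c
   10  ccaacdbccccbaddb$dbc  c
   11  ccbaddb$dbcccaacdbcc  c
   12  cccaacdbccccbaddb$db  b
   13  cccbaddb$dbcccaacdbc  c
   14  ccccbaddb$dbcccaacdb  b
   15  cdbccccbaddb$dbcccaa  a
   16  db$dbcccaacdbccccbad  d
   17  dbcccaacdbccccbaddb$  $
   18  dbccccbaddb$dbcccaac  c
   19  ddb$dbcccaacdbccccba  a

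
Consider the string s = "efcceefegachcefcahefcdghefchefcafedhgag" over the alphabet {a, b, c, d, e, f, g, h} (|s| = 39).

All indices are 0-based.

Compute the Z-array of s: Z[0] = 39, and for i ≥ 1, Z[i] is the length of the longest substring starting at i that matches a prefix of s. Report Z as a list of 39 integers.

Z[0]=39
i=1: fresh scan; Z[1]=0
i=2: fresh scan; Z[2]=0
i=3: fresh scan; Z[3]=0
i=4: fresh scan; Z[4]=1 scan→box=[4,5)
i=5: fresh scan; Z[5]=2 scan→box=[5,7)
i=6: min(r-i=1, Z[1]=0)=0; Z[6]=0
i=7: fresh scan; Z[7]=1 scan→box=[7,8)
i=8: fresh scan; Z[8]=0
i=9: fresh scan; Z[9]=0
i=10: fresh scan; Z[10]=0
i=11: fresh scan; Z[11]=0
i=12: fresh scan; Z[12]=0
i=13: fresh scan; Z[13]=3 scan→box=[13,16)
i=14: min(r-i=2, Z[1]=0)=0; Z[14]=0
i=15: min(r-i=1, Z[2]=0)=0; Z[15]=0
i=16: fresh scan; Z[16]=0
i=17: fresh scan; Z[17]=0
i=18: fresh scan; Z[18]=3 scan→box=[18,21)
i=19: min(r-i=2, Z[1]=0)=0; Z[19]=0
i=20: min(r-i=1, Z[2]=0)=0; Z[20]=0
i=21: fresh scan; Z[21]=0
i=22: fresh scan; Z[22]=0
i=23: fresh scan; Z[23]=0
i=24: fresh scan; Z[24]=3 scan→box=[24,27)
i=25: min(r-i=2, Z[1]=0)=0; Z[25]=0
i=26: min(r-i=1, Z[2]=0)=0; Z[26]=0
i=27: fresh scan; Z[27]=0
i=28: fresh scan; Z[28]=3 scan→box=[28,31)
i=29: min(r-i=2, Z[1]=0)=0; Z[29]=0
i=30: min(r-i=1, Z[2]=0)=0; Z[30]=0
i=31: fresh scan; Z[31]=0
i=32: fresh scan; Z[32]=0
i=33: fresh scan; Z[33]=1 scan→box=[33,34)
i=34: fresh scan; Z[34]=0
i=35: fresh scan; Z[35]=0
i=36: fresh scan; Z[36]=0
i=37: fresh scan; Z[37]=0
i=38: fresh scan; Z[38]=0

[39, 0, 0, 0, 1, 2, 0, 1, 0, 0, 0, 0, 0, 3, 0, 0, 0, 0, 3, 0, 0, 0, 0, 0, 3, 0, 0, 0, 3, 0, 0, 0, 0, 1, 0, 0, 0, 0, 0]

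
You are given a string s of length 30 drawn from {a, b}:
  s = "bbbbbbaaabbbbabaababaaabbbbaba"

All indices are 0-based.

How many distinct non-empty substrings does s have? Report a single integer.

sorted suffixes:
  #0 SA[0]=29  'a'
  #1 SA[1]=20  'aaabbbbaba'
  #2 SA[2]=6  'aaabbbbabaababaaabbbbaba'
  #3 SA[3]=15  'aababaaabbbbaba'
  #4 SA[4]=21  'aabbbbaba'
  #5 SA[5]=7  'aabbbbabaababaaabbbbaba'
  #6 SA[6]=27  'aba'
  #7 SA[7]=18  'abaaabbbbaba'
  #8 SA[8]=13  'abaababaaabbbbaba'
  #9 SA[9]=16  'ababaaabbbbaba'
  #10 SA[10]=22  'abbbbaba'
  #11 SA[11]=8  'abbbbabaababaaabbbbaba'
  #12 SA[12]=28  'ba'
  #13 SA[13]=19  'baaabbbbaba'
  #14 SA[14]=5  'baaabbbbabaababaaabbbbaba'
  #15 SA[15]=14  'baababaaabbbbaba'
  #16 SA[16]=26  'baba'
  #17 SA[17]=17  'babaaabbbbaba'
  #18 SA[18]=12  'babaababaaabbbbaba'
  #19 SA[19]=4  'bbaaabbbbabaababaaabbbbaba'
  #20 SA[20]=25  'bbaba'
  #21 SA[21]=11  'bbabaababaaabbbbaba'
  #22 SA[22]=3  'bbbaaabbbbabaababaaabbbbaba'
  #23 SA[23]=24  'bbbaba'
  #24 SA[24]=10  'bbbabaababaaabbbbaba'
  #25 SA[25]=2  'bbbbaaabbbbabaababaaabbbbaba'
  #26 SA[26]=23  'bbbbaba'
  #27 SA[27]=9  'bbbbabaababaaabbbbaba'
  #28 SA[28]=1  'bbbbbaaabbbbabaababaaabbbbaba'
  #29 SA[29]=0  'bbbbbbaaabbbbabaababaaabbbbaba'

SA = [29, 20, 6, 15, 21, 7, 27, 18, 13, 16, 22, 8, 28, 19, 5, 14, 26, 17, 12, 4, 25, 11, 3, 24, 10, 2, 23, 9, 1, 0]
i: (SA[i-1],SA[i]) lcp shared
  1: (29,20) 1 'a'
  2: (20,6) 10 'aaabbbbaba'
  3: (6,15) 2 'aa'
  4: (15,21) 3 'aab'
  5: (21,7) 9 'aabbbbaba'
  6: (7,27) 1 'a'
  7: (27,18) 3 'aba'
  8: (18,13) 4 'abaa'
  9: (13,16) 3 'aba'
  10: (16,22) 2 'ab'
  11: (22,8) 8 'abbbbaba'
  12: (8,28) 0 ''
  13: (28,19) 2 'ba'
  14: (19,5) 11 'baaabbbbaba'
  15: (5,14) 3 'baa'
  16: (14,26) 2 'ba'
  17: (26,17) 4 'baba'
  18: (17,12) 5 'babaa'
  19: (12,4) 1 'b'
  20: (4,25) 3 'bba'
  21: (25,11) 5 'bbaba'
  22: (11,3) 2 'bb'
  23: (3,24) 4 'bbba'
  24: (24,10) 6 'bbbaba'
  25: (10,2) 3 'bbb'
  26: (2,23) 5 'bbbba'
  27: (23,9) 7 'bbbbaba'
  28: (9,1) 4 'bbbb'
  29: (1,0) 5 'bbbbb'

n(n+1)/2 = 30·31/2 = 465
Σ LCP = 0 + 1 + 10 + 2 + 3 + 9 + 1 + 3 + 4 + 3 + 2 + 8 + 0 + 2 + 11 + 3 + 2 + 4 + 5 + 1 + 3 + 5 + 2 + 4 + 6 + 3 + 5 + 7 + 4 + 5 = 118
distinct = 465 − 118 = 347

347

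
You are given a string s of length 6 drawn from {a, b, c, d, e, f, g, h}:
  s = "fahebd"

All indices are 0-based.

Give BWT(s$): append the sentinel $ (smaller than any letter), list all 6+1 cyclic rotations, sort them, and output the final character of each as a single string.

rank  rotation last
    0  $fahebd  d
    1  ahebd$f  f
    2  bd$fahe  e
    3  d$faheb  b
    4  ebd$fah  h
    5  fahebd$  $
    6  hebd$fa  a

dfebh$a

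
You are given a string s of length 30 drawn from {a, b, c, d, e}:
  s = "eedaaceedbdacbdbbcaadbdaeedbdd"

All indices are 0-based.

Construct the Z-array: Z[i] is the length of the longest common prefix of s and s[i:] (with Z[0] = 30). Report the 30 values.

[30, 1, 0, 0, 0, 0, 3, 1, 0, 0, 0, 0, 0, 0, 0, 0, 0, 0, 0, 0, 0, 0, 0, 0, 3, 1, 0, 0, 0, 0]

Z[0]=30
i=1: i≥r, start 0; Z[1]=1 grow→box=[1,2)
i=2: i≥r, start 0; Z[2]=0
i=3: i≥r, start 0; Z[3]=0
i=4: i≥r, start 0; Z[4]=0
i=5: i≥r, start 0; Z[5]=0
i=6: i≥r, start 0; Z[6]=3 grow→box=[6,9)
i=7: min(r-i=2, Z[1]=1)=1; Z[7]=1
i=8: min(r-i=1, Z[2]=0)=0; Z[8]=0
i=9: i≥r, start 0; Z[9]=0
i=10: i≥r, start 0; Z[10]=0
i=11: i≥r, start 0; Z[11]=0
i=12: i≥r, start 0; Z[12]=0
i=13: i≥r, start 0; Z[13]=0
i=14: i≥r, start 0; Z[14]=0
i=15: i≥r, start 0; Z[15]=0
i=16: i≥r, start 0; Z[16]=0
i=17: i≥r, start 0; Z[17]=0
i=18: i≥r, start 0; Z[18]=0
i=19: i≥r, start 0; Z[19]=0
i=20: i≥r, start 0; Z[20]=0
i=21: i≥r, start 0; Z[21]=0
i=22: i≥r, start 0; Z[22]=0
i=23: i≥r, start 0; Z[23]=0
i=24: i≥r, start 0; Z[24]=3 grow→box=[24,27)
i=25: min(r-i=2, Z[1]=1)=1; Z[25]=1
i=26: min(r-i=1, Z[2]=0)=0; Z[26]=0
i=27: i≥r, start 0; Z[27]=0
i=28: i≥r, start 0; Z[28]=0
i=29: i≥r, start 0; Z[29]=0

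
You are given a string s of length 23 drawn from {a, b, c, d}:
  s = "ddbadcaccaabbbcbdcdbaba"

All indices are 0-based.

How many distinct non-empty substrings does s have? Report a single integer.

249

rank→(start, suffix):
  0 → (22, 'a')
  1 → (9, 'aabbbcbdcdbaba')
  2 → (20, 'aba')
  3 → (10, 'abbbcbdcdbaba')
  4 → (6, 'accaabbbcbdcdbaba')
  5 → (3, 'adcaccaabbbcbdcdbaba')
  6 → (21, 'ba')
  7 → (19, 'baba')
  8 → (2, 'badcaccaabbbcbdcdbaba')
  9 → (11, 'bbbcbdcdbaba')
  10 → (12, 'bbcbdcdbaba')
  11 → (13, 'bcbdcdbaba')
  12 → (15, 'bdcdbaba')
  13 → (8, 'caabbbcbdcdbaba')
  14 → (5, 'caccaabbbcbdcdbaba')
  15 → (14, 'cbdcdbaba')
  16 → (7, 'ccaabbbcbdcdbaba')
  17 → (17, 'cdbaba')
  18 → (18, 'dbaba')
  19 → (1, 'dbadcaccaabbbcbdcdbaba')
  20 → (4, 'dcaccaabbbcbdcdbaba')
  21 → (16, 'dcdbaba')
  22 → (0, 'ddbadcaccaabbbcbdcdbaba')

SA = [22, 9, 20, 10, 6, 3, 21, 19, 2, 11, 12, 13, 15, 8, 5, 14, 7, 17, 18, 1, 4, 16, 0]
i: (SA[i-1],SA[i]) lcp shared
  1: (22,9) 1 'a'
  2: (9,20) 1 'a'
  3: (20,10) 2 'ab'
  4: (10,6) 1 'a'
  5: (6,3) 1 'a'
  6: (3,21) 0 ''
  7: (21,19) 2 'ba'
  8: (19,2) 2 'ba'
  9: (2,11) 1 'b'
  10: (11,12) 2 'bb'
  11: (12,13) 1 'b'
  12: (13,15) 1 'b'
  13: (15,8) 0 ''
  14: (8,5) 2 'ca'
  15: (5,14) 1 'c'
  16: (14,7) 1 'c'
  17: (7,17) 1 'c'
  18: (17,18) 0 ''
  19: (18,1) 3 'dba'
  20: (1,4) 1 'd'
  21: (4,16) 2 'dc'
  22: (16,0) 1 'd'

n(n+1)/2 = 23·24/2 = 276
Σ LCP = 0 + 1 + 1 + 2 + 1 + 1 + 0 + 2 + 2 + 1 + 2 + 1 + 1 + 0 + 2 + 1 + 1 + 1 + 0 + 3 + 1 + 2 + 1 = 27
distinct = 276 − 27 = 249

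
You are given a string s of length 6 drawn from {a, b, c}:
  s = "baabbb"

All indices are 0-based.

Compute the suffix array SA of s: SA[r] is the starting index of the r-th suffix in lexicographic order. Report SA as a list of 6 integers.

sorted suffixes:
  #0 SA[0]=1  'aabbb'
  #1 SA[1]=2  'abbb'
  #2 SA[2]=5  'b'
  #3 SA[3]=0  'baabbb'
  #4 SA[4]=4  'bb'
  #5 SA[5]=3  'bbb'

[1, 2, 5, 0, 4, 3]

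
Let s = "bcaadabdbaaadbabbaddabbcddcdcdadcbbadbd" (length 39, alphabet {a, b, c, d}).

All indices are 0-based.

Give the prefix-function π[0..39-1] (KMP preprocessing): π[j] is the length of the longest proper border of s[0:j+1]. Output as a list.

[0, 0, 0, 0, 0, 0, 1, 0, 1, 0, 0, 0, 0, 1, 0, 1, 1, 0, 0, 0, 0, 1, 1, 2, 0, 0, 0, 0, 0, 0, 0, 0, 0, 1, 1, 0, 0, 1, 0]

π[0] = 0
j=1 s[j]='c': π[1]=0 (border '')
j=2 s[j]='a': π[2]=0 (border '')
j=3 s[j]='a': π[3]=0 (border '')
j=4 s[j]='d': π[4]=0 (border '')
j=5 s[j]='a': π[5]=0 (border '')
j=6 s[j]='b': π[6]=1 (border 'b')
j=7 s[j]='d': k: 1→0; π[7]=0 (border '')
j=8 s[j]='b': π[8]=1 (border 'b')
j=9 s[j]='a': k: 1→0; π[9]=0 (border '')
j=10 s[j]='a': π[10]=0 (border '')
j=11 s[j]='a': π[11]=0 (border '')
j=12 s[j]='d': π[12]=0 (border '')
j=13 s[j]='b': π[13]=1 (border 'b')
j=14 s[j]='a': k: 1→0; π[14]=0 (border '')
j=15 s[j]='b': π[15]=1 (border 'b')
j=16 s[j]='b': k: 1→0; π[16]=1 (border 'b')
j=17 s[j]='a': k: 1→0; π[17]=0 (border '')
j=18 s[j]='d': π[18]=0 (border '')
j=19 s[j]='d': π[19]=0 (border '')
j=20 s[j]='a': π[20]=0 (border '')
j=21 s[j]='b': π[21]=1 (border 'b')
j=22 s[j]='b': k: 1→0; π[22]=1 (border 'b')
j=23 s[j]='c': π[23]=2 (border 'bc')
j=24 s[j]='d': k: 2→0; π[24]=0 (border '')
j=25 s[j]='d': π[25]=0 (border '')
j=26 s[j]='c': π[26]=0 (border '')
j=27 s[j]='d': π[27]=0 (border '')
j=28 s[j]='c': π[28]=0 (border '')
j=29 s[j]='d': π[29]=0 (border '')
j=30 s[j]='a': π[30]=0 (border '')
j=31 s[j]='d': π[31]=0 (border '')
j=32 s[j]='c': π[32]=0 (border '')
j=33 s[j]='b': π[33]=1 (border 'b')
j=34 s[j]='b': k: 1→0; π[34]=1 (border 'b')
j=35 s[j]='a': k: 1→0; π[35]=0 (border '')
j=36 s[j]='d': π[36]=0 (border '')
j=37 s[j]='b': π[37]=1 (border 'b')
j=38 s[j]='d': k: 1→0; π[38]=0 (border '')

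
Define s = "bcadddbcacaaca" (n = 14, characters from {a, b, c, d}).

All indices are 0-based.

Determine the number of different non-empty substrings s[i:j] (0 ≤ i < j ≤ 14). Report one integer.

87

rank | idx | suffix
   0 |  13 | a
   1 |  10 | aaca
   2 |  11 | aca
   3 |   8 | acaaca
   4 |   2 | adddbcacaaca
   5 |   6 | bcacaaca
   6 |   0 | bcadddbcacaaca
   7 |  12 | ca
   8 |   9 | caaca
   9 |   7 | cacaaca
  10 |   1 | cadddbcacaaca
  11 |   5 | dbcacaaca
  12 |   4 | ddbcacaaca
  13 |   3 | dddbcacaaca

SA = [13, 10, 11, 8, 2, 6, 0, 12, 9, 7, 1, 5, 4, 3]
rank  pair      lcp
   1  s[13:],s[10:]  1  'a'
   2  s[10:],s[11:]  1  'a'
   3  s[11:],s[8:]  3  'aca'
   4  s[8:],s[2:]  1  'a'
   5  s[2:],s[6:]  0  ''
   6  s[6:],s[0:]  3  'bca'
   7  s[0:],s[12:]  0  ''
   8  s[12:],s[9:]  2  'ca'
   9  s[9:],s[7:]  2  'ca'
  10  s[7:],s[1:]  2  'ca'
  11  s[1:],s[5:]  0  ''
  12  s[5:],s[4:]  1  'd'
  13  s[4:],s[3:]  2  'dd'

n(n+1)/2 = 14·15/2 = 105
Σ LCP = 0 + 1 + 1 + 3 + 1 + 0 + 3 + 0 + 2 + 2 + 2 + 0 + 1 + 2 = 18
distinct = 105 − 18 = 87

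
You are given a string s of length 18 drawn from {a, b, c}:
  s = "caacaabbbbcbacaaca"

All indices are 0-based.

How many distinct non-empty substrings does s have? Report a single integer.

137

sorted suffixes:
  #0 SA[0]=17  'a'
  #1 SA[1]=4  'aabbbbcbacaaca'
  #2 SA[2]=14  'aaca'
  #3 SA[3]=1  'aacaabbbbcbacaaca'
  #4 SA[4]=5  'abbbbcbacaaca'
  #5 SA[5]=15  'aca'
  #6 SA[6]=2  'acaabbbbcbacaaca'
  #7 SA[7]=12  'acaaca'
  #8 SA[8]=11  'bacaaca'
  #9 SA[9]=6  'bbbbcbacaaca'
  #10 SA[10]=7  'bbbcbacaaca'
  #11 SA[11]=8  'bbcbacaaca'
  #12 SA[12]=9  'bcbacaaca'
  #13 SA[13]=16  'ca'
  #14 SA[14]=3  'caabbbbcbacaaca'
  #15 SA[15]=13  'caaca'
  #16 SA[16]=0  'caacaabbbbcbacaaca'
  #17 SA[17]=10  'cbacaaca'

SA = [17, 4, 14, 1, 5, 15, 2, 12, 11, 6, 7, 8, 9, 16, 3, 13, 0, 10]
rank  pair      lcp
   1  s[17:],s[4:]  1  'a'
   2  s[4:],s[14:]  2  'aa'
   3  s[14:],s[1:]  4  'aaca'
   4  s[1:],s[5:]  1  'a'
   5  s[5:],s[15:]  1  'a'
   6  s[15:],s[2:]  3  'aca'
   7  s[2:],s[12:]  4  'acaa'
   8  s[12:],s[11:]  0  ''
   9  s[11:],s[6:]  1  'b'
  10  s[6:],s[7:]  3  'bbb'
  11  s[7:],s[8:]  2  'bb'
  12  s[8:],s[9:]  1  'b'
  13  s[9:],s[16:]  0  ''
  14  s[16:],s[3:]  2  'ca'
  15  s[3:],s[13:]  3  'caa'
  16  s[13:],s[0:]  5  'caaca'
  17  s[0:],s[10:]  1  'c'

n(n+1)/2 = 18·19/2 = 171
Σ LCP = 0 + 1 + 2 + 4 + 1 + 1 + 3 + 4 + 0 + 1 + 3 + 2 + 1 + 0 + 2 + 3 + 5 + 1 = 34
distinct = 171 − 34 = 137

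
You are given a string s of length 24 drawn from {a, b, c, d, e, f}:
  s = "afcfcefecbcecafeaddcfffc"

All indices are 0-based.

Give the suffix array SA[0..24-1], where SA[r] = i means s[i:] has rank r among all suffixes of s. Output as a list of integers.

[16, 0, 13, 9, 23, 12, 8, 10, 4, 2, 19, 18, 17, 15, 11, 7, 5, 22, 3, 1, 14, 6, 21, 20]

rank→(start, suffix):
  0 → (16, 'addcfffc')
  1 → (0, 'afcfcefecbcecafeaddcfffc')
  2 → (13, 'afeaddcfffc')
  3 → (9, 'bcecafeaddcfffc')
  4 → (23, 'c')
  5 → (12, 'cafeaddcfffc')
  6 → (8, 'cbcecafeaddcfffc')
  7 → (10, 'cecafeaddcfffc')
  8 → (4, 'cefecbcecafeaddcfffc')
  9 → (2, 'cfcefecbcecafeaddcfffc')
  10 → (19, 'cfffc')
  11 → (18, 'dcfffc')
  12 → (17, 'ddcfffc')
  13 → (15, 'eaddcfffc')
  14 → (11, 'ecafeaddcfffc')
  15 → (7, 'ecbcecafeaddcfffc')
  16 → (5, 'efecbcecafeaddcfffc')
  17 → (22, 'fc')
  18 → (3, 'fcefecbcecafeaddcfffc')
  19 → (1, 'fcfcefecbcecafeaddcfffc')
  20 → (14, 'feaddcfffc')
  21 → (6, 'fecbcecafeaddcfffc')
  22 → (21, 'ffc')
  23 → (20, 'fffc')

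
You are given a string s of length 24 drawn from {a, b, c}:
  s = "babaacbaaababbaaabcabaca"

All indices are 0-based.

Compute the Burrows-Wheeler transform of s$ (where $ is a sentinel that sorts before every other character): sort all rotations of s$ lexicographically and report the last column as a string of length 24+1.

acbbaabbacbabacba$aaaaaba

rank  rotation                   last
    0  $babaacbaaababbaaabcabaca  a
    1  a$babaacbaaababbaaabcabac  c
    2  aaababbaaabcabaca$babaacb  b
    3  aaabcabaca$babaacbaaababb  b
    4  aababbaaabcabaca$babaacba  a
    5  aabcabaca$babaacbaaababba  a
    6  aacbaaababbaaabcabaca$bab  b
    7  abaacbaaababbaaabcabaca$b  b
    8  ababbaaabcabaca$babaacbaa  a
    9  abaca$babaacbaaababbaaabc  c
   10  abbaaabcabaca$babaacbaaab  b
   11  abcabaca$babaacbaaababbaa  a
   12  aca$babaacbaaababbaaabcab  b
   13  acbaaababbaaabcabaca$baba  a
   14  baaababbaaabcabaca$babaac  c
   15  baaabcabaca$babaacbaaabab  b
   16  baacbaaababbaaabcabaca$ba  a
   17  babaacbaaababbaaabcabaca$  $
   18  babbaaabcabaca$babaacbaaa  a
   19  baca$babaacbaaababbaaabca  a
   20  bbaaabcabaca$babaacbaaaba  a
   21  bcabaca$babaacbaaababbaaa  a
   22  ca$babaacbaaababbaaabcaba  a
   23  cabaca$babaacbaaababbaaab  b
   24  cbaaababbaaabcabaca$babaa  a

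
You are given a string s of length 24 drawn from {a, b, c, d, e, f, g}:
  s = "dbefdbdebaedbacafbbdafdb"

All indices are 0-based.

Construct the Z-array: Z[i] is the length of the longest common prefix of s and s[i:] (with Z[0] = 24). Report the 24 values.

[24, 0, 0, 0, 2, 0, 1, 0, 0, 0, 0, 2, 0, 0, 0, 0, 0, 0, 0, 1, 0, 0, 2, 0]

Z[0]=24
i=1: fresh scan; Z[1]=0
i=2: fresh scan; Z[2]=0
i=3: fresh scan; Z[3]=0
i=4: fresh scan; Z[4]=2 grow→box=[4,6)
i=5: min(r-i=1, Z[1]=0)=0; Z[5]=0
i=6: fresh scan; Z[6]=1 grow→box=[6,7)
i=7: fresh scan; Z[7]=0
i=8: fresh scan; Z[8]=0
i=9: fresh scan; Z[9]=0
i=10: fresh scan; Z[10]=0
i=11: fresh scan; Z[11]=2 grow→box=[11,13)
i=12: min(r-i=1, Z[1]=0)=0; Z[12]=0
i=13: fresh scan; Z[13]=0
i=14: fresh scan; Z[14]=0
i=15: fresh scan; Z[15]=0
i=16: fresh scan; Z[16]=0
i=17: fresh scan; Z[17]=0
i=18: fresh scan; Z[18]=0
i=19: fresh scan; Z[19]=1 grow→box=[19,20)
i=20: fresh scan; Z[20]=0
i=21: fresh scan; Z[21]=0
i=22: fresh scan; Z[22]=2 grow→box=[22,24)
i=23: min(r-i=1, Z[1]=0)=0; Z[23]=0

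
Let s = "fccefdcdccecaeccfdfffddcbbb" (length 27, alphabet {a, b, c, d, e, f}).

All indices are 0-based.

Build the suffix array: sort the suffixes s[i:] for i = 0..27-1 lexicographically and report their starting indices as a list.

[12, 26, 25, 24, 11, 23, 8, 1, 14, 6, 9, 2, 15, 22, 7, 5, 21, 17, 10, 13, 3, 0, 4, 20, 16, 19, 18]

rank | idx | suffix
   0 |  12 | aeccfdfffddcbbb
   1 |  26 | b
   2 |  25 | bb
   3 |  24 | bbb
   4 |  11 | caeccfdfffddcbbb
   5 |  23 | cbbb
   6 |   8 | ccecaeccfdfffddcbbb
   7 |   1 | ccefdcdccecaeccfdfffddcbbb
   8 |  14 | ccfdfffddcbbb
   9 |   6 | cdccecaeccfdfffddcbbb
  10 |   9 | cecaeccfdfffddcbbb
  11 |   2 | cefdcdccecaeccfdfffddcbbb
  12 |  15 | cfdfffddcbbb
  13 |  22 | dcbbb
  14 |   7 | dccecaeccfdfffddcbbb
  15 |   5 | dcdccecaeccfdfffddcbbb
  16 |  21 | ddcbbb
  17 |  17 | dfffddcbbb
  18 |  10 | ecaeccfdfffddcbbb
  19 |  13 | eccfdfffddcbbb
  20 |   3 | efdcdccecaeccfdfffddcbbb
  21 |   0 | fccefdcdccecaeccfdfffddcbbb
  22 |   4 | fdcdccecaeccfdfffddcbbb
  23 |  20 | fddcbbb
  24 |  16 | fdfffddcbbb
  25 |  19 | ffddcbbb
  26 |  18 | fffddcbbb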